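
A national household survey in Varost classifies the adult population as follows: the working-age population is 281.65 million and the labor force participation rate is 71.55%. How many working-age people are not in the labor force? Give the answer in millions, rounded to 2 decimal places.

About 80.13 million are not in the labor force.

Share not in the labor force = 1 − 0.7155 = 0.2845.
Not in labor force = 0.2845 × 281.65 ≈ 80.13 million.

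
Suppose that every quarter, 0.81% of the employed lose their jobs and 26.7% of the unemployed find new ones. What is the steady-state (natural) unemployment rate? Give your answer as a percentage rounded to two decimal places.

Steady-state unemployment rate ≈ 2.94%.

At steady state the flows balance: s·E = f·U, so U/(E+U) = s/(s+f).
u* = 0.81 / (0.81 + 26.7) = 0.81 / 27.51 = 2.94%.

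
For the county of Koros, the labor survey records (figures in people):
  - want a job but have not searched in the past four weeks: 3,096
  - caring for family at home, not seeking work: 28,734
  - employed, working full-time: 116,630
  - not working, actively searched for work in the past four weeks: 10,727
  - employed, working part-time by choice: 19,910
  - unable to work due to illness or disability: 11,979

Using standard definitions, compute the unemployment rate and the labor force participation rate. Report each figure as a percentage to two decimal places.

Unemployment rate ≈ 7.28%; labor force participation rate ≈ 77.07%.

Employed = 116,630 + 19,910 = 136,540.
Unemployed = 10,727.
Labor force = 136,540 + 10,727 = 147,267.
Not in labor force = 3,096 + 28,734 + 11,979 = 43,809 (those not working and not actively searching are outside the labor force — including those who want a job but have given up searching).
Civilian working-age population = 147,267 + 43,809 = 191,076.
Unemployment rate = 10,727 / 147,267 = 7.28%.
Labor force participation rate = 147,267 / 191,076 = 77.07%.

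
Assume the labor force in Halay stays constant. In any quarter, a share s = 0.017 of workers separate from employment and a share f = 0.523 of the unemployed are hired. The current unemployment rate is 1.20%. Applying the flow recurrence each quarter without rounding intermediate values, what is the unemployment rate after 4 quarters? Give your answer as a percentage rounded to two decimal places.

Unemployment rate after four quarters ≈ 3.06%.

With a fixed labor force, u_{t+1} = u_t + s·(1−u_t) − f·u_t = u_t·(1−s−f) + s.
Here 1−s−f = 0.460 and s = 0.017.
u_1 = 0.012000 × 0.460 + 0.017 = 0.022520.
u_2 = 0.022520 × 0.460 + 0.017 = 0.027359.
u_3 = 0.027359 × 0.460 + 0.017 = 0.029585.
u_4 = 0.029585 × 0.460 + 0.017 = 0.030609.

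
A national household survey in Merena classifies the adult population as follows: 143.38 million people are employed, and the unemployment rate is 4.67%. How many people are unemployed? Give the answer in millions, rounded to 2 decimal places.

Let U be the number unemployed. The labor force is E + U, and U/(E+U) = 0.0467.
So U = 0.0467 × 143.38 / (1 − 0.0467) = 6.6958 / 0.9533 ≈ 7.02 million.

About 7.02 million are unemployed.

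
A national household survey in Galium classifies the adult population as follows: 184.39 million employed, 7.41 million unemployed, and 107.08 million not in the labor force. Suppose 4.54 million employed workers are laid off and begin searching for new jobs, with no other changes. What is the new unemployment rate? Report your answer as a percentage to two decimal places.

Initially, labor force = 184.39 + 7.41 = 191.80 million, so u = 7.41/191.80 = 3.86%.
After the change, employed falls and unemployed rises by 4.54; labor force unchanged → E = 179.85, U = 11.95, labor force = 191.80 million.
New unemployment rate = 11.95 / 191.80 = 6.23%.

New unemployment rate ≈ 6.23%.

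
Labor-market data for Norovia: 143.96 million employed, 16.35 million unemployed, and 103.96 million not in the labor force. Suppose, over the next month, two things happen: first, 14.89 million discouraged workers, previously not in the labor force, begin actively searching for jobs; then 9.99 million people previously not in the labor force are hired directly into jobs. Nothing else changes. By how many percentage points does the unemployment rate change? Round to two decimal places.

The unemployment rate changes by +6.67 percentage points.

Initially, labor force = 143.96 + 16.35 = 160.31 million, so u = 16.35/160.31 = 10.20%.
After the first change, unemployed and labor force both rise by 14.89 → E = 143.96, U = 31.24, labor force = 175.20 million.
After the second change, employed and labor force both rise by 9.99; unemployed unchanged → E = 153.95, U = 31.24, labor force = 185.19 million.
New unemployment rate = 31.24 / 185.19 = 16.87%.
Change = 16.87% − 10.20% = +6.67 percentage points.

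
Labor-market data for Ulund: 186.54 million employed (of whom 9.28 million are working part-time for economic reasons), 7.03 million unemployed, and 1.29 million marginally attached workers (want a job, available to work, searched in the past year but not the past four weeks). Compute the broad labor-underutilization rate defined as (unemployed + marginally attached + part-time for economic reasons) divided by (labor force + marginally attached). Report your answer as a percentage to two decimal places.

Broad underutilization rate ≈ 9.03%.

Labor force = 186.54 + 7.03 = 193.57 million.
Numerator = 7.03 + 1.29 + 9.28 = 17.60 million.
Denominator = 193.57 + 1.29 = 194.86 million.
Broad rate = 17.60 / 194.86 = 9.03%.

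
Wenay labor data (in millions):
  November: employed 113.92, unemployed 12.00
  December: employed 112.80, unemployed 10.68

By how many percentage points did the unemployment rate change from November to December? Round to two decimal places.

November: labor force = 113.92 + 12.00 = 125.92; u = 12.00/125.92 = 9.53%.
December: labor force = 112.80 + 10.68 = 123.48; u = 10.68/123.48 = 8.65%.
Change = 8.65% − 9.53% = −0.88 pp.

The unemployment rate changed by −0.88 percentage points.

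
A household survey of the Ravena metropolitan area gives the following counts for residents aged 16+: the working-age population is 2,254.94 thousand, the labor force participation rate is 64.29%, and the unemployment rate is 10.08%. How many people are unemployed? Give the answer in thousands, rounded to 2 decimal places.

Labor force = 0.6429 × 2,254.94 = 1,449.70 thousand.
Unemployed = 0.1008 × 1,449.70 ≈ 146.13 thousand.

About 146.13 thousand are unemployed.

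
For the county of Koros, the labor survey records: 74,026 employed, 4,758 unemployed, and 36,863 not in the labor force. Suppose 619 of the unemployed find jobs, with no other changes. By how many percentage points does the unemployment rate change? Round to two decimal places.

Initially, labor force = 74,026 + 4,758 = 78,784, so u = 4,758/78,784 = 6.04%.
After the change, unemployed falls and employed rises by 619; labor force unchanged → E = 74,645, U = 4,139, labor force = 78,784.
New unemployment rate = 4,139 / 78,784 = 5.25%.
Change = 5.25% − 6.04% = −0.79 percentage points.

The unemployment rate changes by −0.79 percentage points.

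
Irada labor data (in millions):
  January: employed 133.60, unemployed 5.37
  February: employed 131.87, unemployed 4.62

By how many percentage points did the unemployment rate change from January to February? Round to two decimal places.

January: labor force = 133.60 + 5.37 = 138.97; u = 5.37/138.97 = 3.86%.
February: labor force = 131.87 + 4.62 = 136.49; u = 4.62/136.49 = 3.38%.
Change = 3.38% − 3.86% = −0.48 pp.

The unemployment rate changed by −0.48 percentage points.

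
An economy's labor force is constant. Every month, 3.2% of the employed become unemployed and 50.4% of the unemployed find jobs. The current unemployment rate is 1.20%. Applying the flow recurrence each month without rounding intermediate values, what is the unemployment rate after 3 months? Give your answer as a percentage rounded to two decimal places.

With a fixed labor force, u_{t+1} = u_t + s·(1−u_t) − f·u_t = u_t·(1−s−f) + s.
Here 1−s−f = 0.464 and s = 0.032.
u_1 = 0.012000 × 0.464 + 0.032 = 0.037568.
u_2 = 0.037568 × 0.464 + 0.032 = 0.049432.
u_3 = 0.049432 × 0.464 + 0.032 = 0.054936.

Unemployment rate after three months ≈ 5.49%.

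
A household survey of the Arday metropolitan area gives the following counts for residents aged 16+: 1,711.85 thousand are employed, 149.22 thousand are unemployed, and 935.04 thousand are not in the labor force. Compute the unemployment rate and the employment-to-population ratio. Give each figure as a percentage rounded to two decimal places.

Unemployment rate ≈ 8.02%; employment-population ratio ≈ 61.22%.

Labor force = employed + unemployed = 1,711.85 + 149.22 = 1,861.07 thousand.
Working-age population = 1,861.07 + 935.04 = 2,796.11 thousand.
Unemployment rate = 149.22 / 1,861.07 = 8.02%.
Employment-population ratio = 1,711.85 / 2,796.11 = 61.22%.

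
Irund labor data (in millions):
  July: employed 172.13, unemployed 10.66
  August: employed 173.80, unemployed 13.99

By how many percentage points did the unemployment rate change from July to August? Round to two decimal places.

The unemployment rate changed by +1.62 percentage points.

July: labor force = 172.13 + 10.66 = 182.79; u = 10.66/182.79 = 5.83%.
August: labor force = 173.80 + 13.99 = 187.79; u = 13.99/187.79 = 7.45%.
Change = 7.45% − 5.83% = +1.62 pp.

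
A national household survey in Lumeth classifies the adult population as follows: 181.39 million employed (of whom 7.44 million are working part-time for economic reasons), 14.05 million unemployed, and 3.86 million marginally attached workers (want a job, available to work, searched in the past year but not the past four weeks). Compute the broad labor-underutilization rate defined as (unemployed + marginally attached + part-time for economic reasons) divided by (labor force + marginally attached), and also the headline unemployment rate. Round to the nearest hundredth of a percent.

Broad underutilization rate ≈ 12.72%; headline unemployment rate ≈ 7.19%.

Labor force = 181.39 + 14.05 = 195.44 million.
Numerator = 14.05 + 3.86 + 7.44 = 25.35 million.
Denominator = 195.44 + 3.86 = 199.30 million.
Broad rate = 25.35 / 199.30 = 12.72%.
Headline unemployment rate = 14.05 / 195.44 = 7.19%.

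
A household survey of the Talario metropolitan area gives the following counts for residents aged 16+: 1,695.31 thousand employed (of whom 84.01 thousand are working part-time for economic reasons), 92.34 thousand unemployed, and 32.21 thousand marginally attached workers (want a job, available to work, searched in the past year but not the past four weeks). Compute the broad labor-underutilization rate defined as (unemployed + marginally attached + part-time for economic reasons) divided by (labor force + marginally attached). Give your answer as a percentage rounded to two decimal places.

Broad underutilization rate ≈ 11.46%.

Labor force = 1,695.31 + 92.34 = 1,787.65 thousand.
Numerator = 92.34 + 32.21 + 84.01 = 208.56 thousand.
Denominator = 1,787.65 + 32.21 = 1,819.86 thousand.
Broad rate = 208.56 / 1,819.86 = 11.46%.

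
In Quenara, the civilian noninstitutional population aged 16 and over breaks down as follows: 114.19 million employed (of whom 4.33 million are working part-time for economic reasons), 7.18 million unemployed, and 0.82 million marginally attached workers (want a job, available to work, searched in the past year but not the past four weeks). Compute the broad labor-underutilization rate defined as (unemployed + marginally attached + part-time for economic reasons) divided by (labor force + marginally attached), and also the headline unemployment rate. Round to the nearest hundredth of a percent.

Broad underutilization rate ≈ 10.09%; headline unemployment rate ≈ 5.92%.

Labor force = 114.19 + 7.18 = 121.37 million.
Numerator = 7.18 + 0.82 + 4.33 = 12.33 million.
Denominator = 121.37 + 0.82 = 122.19 million.
Broad rate = 12.33 / 122.19 = 10.09%.
Headline unemployment rate = 7.18 / 121.37 = 5.92%.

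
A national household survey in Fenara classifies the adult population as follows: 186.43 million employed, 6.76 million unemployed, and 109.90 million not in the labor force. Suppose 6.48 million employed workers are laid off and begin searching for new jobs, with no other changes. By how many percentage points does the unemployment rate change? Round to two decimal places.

Initially, labor force = 186.43 + 6.76 = 193.19 million, so u = 6.76/193.19 = 3.50%.
After the change, employed falls and unemployed rises by 6.48; labor force unchanged → E = 179.95, U = 13.24, labor force = 193.19 million.
New unemployment rate = 13.24 / 193.19 = 6.85%.
Change = 6.85% − 3.50% = +3.35 percentage points.

The unemployment rate changes by +3.35 percentage points.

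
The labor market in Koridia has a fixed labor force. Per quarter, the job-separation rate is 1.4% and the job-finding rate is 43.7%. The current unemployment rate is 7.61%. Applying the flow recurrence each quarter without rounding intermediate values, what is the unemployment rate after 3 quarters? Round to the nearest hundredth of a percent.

Unemployment rate after three quarters ≈ 3.85%.

With a fixed labor force, u_{t+1} = u_t + s·(1−u_t) − f·u_t = u_t·(1−s−f) + s.
Here 1−s−f = 0.549 and s = 0.014.
u_1 = 0.076100 × 0.549 + 0.014 = 0.055779.
u_2 = 0.055779 × 0.549 + 0.014 = 0.044623.
u_3 = 0.044623 × 0.549 + 0.014 = 0.038498.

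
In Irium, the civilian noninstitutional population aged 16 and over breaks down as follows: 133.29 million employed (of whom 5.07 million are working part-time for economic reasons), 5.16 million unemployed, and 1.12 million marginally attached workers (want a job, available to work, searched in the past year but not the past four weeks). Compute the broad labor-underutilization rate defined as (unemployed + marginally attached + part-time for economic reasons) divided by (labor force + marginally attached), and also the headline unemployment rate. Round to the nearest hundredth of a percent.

Labor force = 133.29 + 5.16 = 138.45 million.
Numerator = 5.16 + 1.12 + 5.07 = 11.35 million.
Denominator = 138.45 + 1.12 = 139.57 million.
Broad rate = 11.35 / 139.57 = 8.13%.
Headline unemployment rate = 5.16 / 138.45 = 3.73%.

Broad underutilization rate ≈ 8.13%; headline unemployment rate ≈ 3.73%.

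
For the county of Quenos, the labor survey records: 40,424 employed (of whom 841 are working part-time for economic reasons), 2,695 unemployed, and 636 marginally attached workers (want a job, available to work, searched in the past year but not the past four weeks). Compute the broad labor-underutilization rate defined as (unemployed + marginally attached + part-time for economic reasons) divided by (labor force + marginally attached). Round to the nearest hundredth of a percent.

Labor force = 40,424 + 2,695 = 43,119.
Numerator = 2,695 + 636 + 841 = 4,172.
Denominator = 43,119 + 636 = 43,755.
Broad rate = 4,172 / 43,755 = 9.53%.

Broad underutilization rate ≈ 9.53%.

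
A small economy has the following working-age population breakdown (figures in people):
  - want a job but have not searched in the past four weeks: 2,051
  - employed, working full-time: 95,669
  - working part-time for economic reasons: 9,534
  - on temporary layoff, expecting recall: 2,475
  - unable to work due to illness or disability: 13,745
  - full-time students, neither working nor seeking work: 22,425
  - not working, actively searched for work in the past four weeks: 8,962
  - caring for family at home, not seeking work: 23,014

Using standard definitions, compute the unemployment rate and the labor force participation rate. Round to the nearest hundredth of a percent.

Employed = 95,669 + 9,534 = 105,203 (anyone who worked, including part-time for economic reasons, counts as employed).
Unemployed = 2,475 + 8,962 = 11,437 (jobless and actively searching, or on temporary layoff).
Labor force = 105,203 + 11,437 = 116,640.
Not in labor force = 2,051 + 13,745 + 22,425 + 23,014 = 61,235 (those not working and not actively searching are outside the labor force — including those who want a job but have given up searching).
Civilian working-age population = 116,640 + 61,235 = 177,875.
Unemployment rate = 11,437 / 116,640 = 9.81%.
Labor force participation rate = 116,640 / 177,875 = 65.57%.

Unemployment rate ≈ 9.81%; labor force participation rate ≈ 65.57%.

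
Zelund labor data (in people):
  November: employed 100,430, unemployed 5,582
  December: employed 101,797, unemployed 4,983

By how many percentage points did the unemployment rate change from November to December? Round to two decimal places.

The unemployment rate changed by −0.60 percentage points.

November: labor force = 100,430 + 5,582 = 106,012; u = 5,582/106,012 = 5.27%.
December: labor force = 101,797 + 4,983 = 106,780; u = 4,983/106,780 = 4.67%.
Change = 4.67% − 5.27% = −0.60 pp.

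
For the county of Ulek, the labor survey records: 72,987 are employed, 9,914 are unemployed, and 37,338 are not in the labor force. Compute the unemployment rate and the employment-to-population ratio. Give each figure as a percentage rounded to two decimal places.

Labor force = employed + unemployed = 72,987 + 9,914 = 82,901.
Working-age population = 82,901 + 37,338 = 120,239.
Unemployment rate = 9,914 / 82,901 = 11.96%.
Employment-population ratio = 72,987 / 120,239 = 60.70%.

Unemployment rate ≈ 11.96%; employment-population ratio ≈ 60.70%.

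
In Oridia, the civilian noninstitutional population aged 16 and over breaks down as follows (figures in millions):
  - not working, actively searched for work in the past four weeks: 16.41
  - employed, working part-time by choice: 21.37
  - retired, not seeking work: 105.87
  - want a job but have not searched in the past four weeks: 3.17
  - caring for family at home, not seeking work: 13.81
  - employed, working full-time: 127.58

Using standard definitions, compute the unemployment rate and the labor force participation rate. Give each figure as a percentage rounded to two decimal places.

Unemployment rate ≈ 9.92%; labor force participation rate ≈ 57.37%.

Employed = 21.37 + 127.58 = 148.95 million.
Unemployed = 16.41 million.
Labor force = 148.95 + 16.41 = 165.36 million.
Not in labor force = 105.87 + 3.17 + 13.81 = 122.85 million (those not working and not actively searching are outside the labor force — including those who want a job but have given up searching).
Civilian working-age population = 165.36 + 122.85 = 288.21 million.
Unemployment rate = 16.41 / 165.36 = 9.92%.
Labor force participation rate = 165.36 / 288.21 = 57.37%.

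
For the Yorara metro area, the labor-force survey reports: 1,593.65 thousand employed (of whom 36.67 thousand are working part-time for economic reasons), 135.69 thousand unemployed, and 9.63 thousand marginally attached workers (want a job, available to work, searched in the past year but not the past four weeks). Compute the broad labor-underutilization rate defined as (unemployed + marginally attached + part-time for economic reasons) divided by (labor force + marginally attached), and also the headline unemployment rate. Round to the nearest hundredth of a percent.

Broad underutilization rate ≈ 10.47%; headline unemployment rate ≈ 7.85%.

Labor force = 1,593.65 + 135.69 = 1,729.34 thousand.
Numerator = 135.69 + 9.63 + 36.67 = 181.99 thousand.
Denominator = 1,729.34 + 9.63 = 1,738.97 thousand.
Broad rate = 181.99 / 1,738.97 = 10.47%.
Headline unemployment rate = 135.69 / 1,729.34 = 7.85%.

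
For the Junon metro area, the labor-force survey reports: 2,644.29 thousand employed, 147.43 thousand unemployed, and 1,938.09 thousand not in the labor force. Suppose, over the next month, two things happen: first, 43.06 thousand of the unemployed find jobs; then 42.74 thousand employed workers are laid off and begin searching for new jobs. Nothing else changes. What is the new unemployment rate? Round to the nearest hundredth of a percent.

New unemployment rate ≈ 5.27%.

Initially, labor force = 2,644.29 + 147.43 = 2,791.72 thousand, so u = 147.43/2,791.72 = 5.28%.
After the first change, unemployed falls and employed rises by 43.06; labor force unchanged → E = 2,687.35, U = 104.37, labor force = 2,791.72 thousand.
After the second change, employed falls and unemployed rises by 42.74; labor force unchanged → E = 2,644.61, U = 147.11, labor force = 2,791.72 thousand.
New unemployment rate = 147.11 / 2,791.72 = 5.27%.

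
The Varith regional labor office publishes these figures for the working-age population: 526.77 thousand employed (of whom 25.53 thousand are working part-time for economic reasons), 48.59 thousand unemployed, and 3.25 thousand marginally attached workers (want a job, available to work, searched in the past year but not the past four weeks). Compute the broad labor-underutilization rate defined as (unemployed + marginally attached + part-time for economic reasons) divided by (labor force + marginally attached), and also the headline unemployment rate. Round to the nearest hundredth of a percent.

Labor force = 526.77 + 48.59 = 575.36 thousand.
Numerator = 48.59 + 3.25 + 25.53 = 77.37 thousand.
Denominator = 575.36 + 3.25 = 578.61 thousand.
Broad rate = 77.37 / 578.61 = 13.37%.
Headline unemployment rate = 48.59 / 575.36 = 8.45%.

Broad underutilization rate ≈ 13.37%; headline unemployment rate ≈ 8.45%.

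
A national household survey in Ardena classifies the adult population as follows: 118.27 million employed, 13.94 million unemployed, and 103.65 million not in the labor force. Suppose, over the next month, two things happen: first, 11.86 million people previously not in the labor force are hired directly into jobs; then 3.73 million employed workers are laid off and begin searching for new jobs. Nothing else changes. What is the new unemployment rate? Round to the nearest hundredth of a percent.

New unemployment rate ≈ 12.26%.

Initially, labor force = 118.27 + 13.94 = 132.21 million, so u = 13.94/132.21 = 10.54%.
After the first change, employed and labor force both rise by 11.86; unemployed unchanged → E = 130.13, U = 13.94, labor force = 144.07 million.
After the second change, employed falls and unemployed rises by 3.73; labor force unchanged → E = 126.40, U = 17.67, labor force = 144.07 million.
New unemployment rate = 17.67 / 144.07 = 12.26%.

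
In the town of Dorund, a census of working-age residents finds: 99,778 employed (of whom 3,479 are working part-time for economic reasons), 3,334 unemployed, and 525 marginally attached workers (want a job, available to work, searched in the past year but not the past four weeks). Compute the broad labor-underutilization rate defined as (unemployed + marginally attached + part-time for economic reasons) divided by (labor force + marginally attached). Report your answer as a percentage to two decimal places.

Labor force = 99,778 + 3,334 = 103,112.
Numerator = 3,334 + 525 + 3,479 = 7,338.
Denominator = 103,112 + 525 = 103,637.
Broad rate = 7,338 / 103,637 = 7.08%.

Broad underutilization rate ≈ 7.08%.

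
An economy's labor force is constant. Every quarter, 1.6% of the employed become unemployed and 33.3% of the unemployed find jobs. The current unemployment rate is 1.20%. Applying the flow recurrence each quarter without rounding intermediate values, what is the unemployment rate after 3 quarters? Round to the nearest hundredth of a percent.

With a fixed labor force, u_{t+1} = u_t + s·(1−u_t) − f·u_t = u_t·(1−s−f) + s.
Here 1−s−f = 0.651 and s = 0.016.
u_1 = 0.012000 × 0.651 + 0.016 = 0.023812.
u_2 = 0.023812 × 0.651 + 0.016 = 0.031502.
u_3 = 0.031502 × 0.651 + 0.016 = 0.036508.

Unemployment rate after three quarters ≈ 3.65%.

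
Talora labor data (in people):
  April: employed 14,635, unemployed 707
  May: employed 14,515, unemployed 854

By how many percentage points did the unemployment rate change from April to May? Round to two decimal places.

The unemployment rate changed by +0.95 percentage points.

April: labor force = 14,635 + 707 = 15,342; u = 707/15,342 = 4.61%.
May: labor force = 14,515 + 854 = 15,369; u = 854/15,369 = 5.56%.
Change = 5.56% − 4.61% = +0.95 pp.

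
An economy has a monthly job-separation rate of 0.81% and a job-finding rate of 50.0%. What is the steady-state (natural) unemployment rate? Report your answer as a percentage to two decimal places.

Steady-state unemployment rate ≈ 1.59%.

At steady state the flows balance: s·E = f·U, so U/(E+U) = s/(s+f).
u* = 0.81 / (0.81 + 50.0) = 0.81 / 50.81 = 1.59%.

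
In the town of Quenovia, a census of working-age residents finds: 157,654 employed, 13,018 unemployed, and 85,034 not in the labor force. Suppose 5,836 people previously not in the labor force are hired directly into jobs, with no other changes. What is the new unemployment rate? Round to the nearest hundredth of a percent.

New unemployment rate ≈ 7.38%.

Initially, labor force = 157,654 + 13,018 = 170,672, so u = 13,018/170,672 = 7.63%.
After the change, employed and labor force both rise by 5,836; unemployed unchanged → E = 163,490, U = 13,018, labor force = 176,508.
New unemployment rate = 13,018 / 176,508 = 7.38%.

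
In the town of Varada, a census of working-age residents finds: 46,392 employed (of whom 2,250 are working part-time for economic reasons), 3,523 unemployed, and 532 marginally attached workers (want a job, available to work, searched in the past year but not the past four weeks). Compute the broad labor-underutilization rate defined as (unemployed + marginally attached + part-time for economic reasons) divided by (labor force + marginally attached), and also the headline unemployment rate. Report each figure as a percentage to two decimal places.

Labor force = 46,392 + 3,523 = 49,915.
Numerator = 3,523 + 532 + 2,250 = 6,305.
Denominator = 49,915 + 532 = 50,447.
Broad rate = 6,305 / 50,447 = 12.50%.
Headline unemployment rate = 3,523 / 49,915 = 7.06%.

Broad underutilization rate ≈ 12.50%; headline unemployment rate ≈ 7.06%.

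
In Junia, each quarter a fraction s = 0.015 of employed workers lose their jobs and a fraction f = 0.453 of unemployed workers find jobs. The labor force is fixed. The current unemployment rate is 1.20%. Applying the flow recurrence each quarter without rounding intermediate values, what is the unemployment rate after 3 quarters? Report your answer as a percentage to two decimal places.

With a fixed labor force, u_{t+1} = u_t + s·(1−u_t) − f·u_t = u_t·(1−s−f) + s.
Here 1−s−f = 0.532 and s = 0.015.
u_1 = 0.012000 × 0.532 + 0.015 = 0.021384.
u_2 = 0.021384 × 0.532 + 0.015 = 0.026376.
u_3 = 0.026376 × 0.532 + 0.015 = 0.029032.

Unemployment rate after three quarters ≈ 2.90%.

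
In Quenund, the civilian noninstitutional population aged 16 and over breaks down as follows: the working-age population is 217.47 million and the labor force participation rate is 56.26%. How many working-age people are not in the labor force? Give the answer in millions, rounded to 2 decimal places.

Share not in the labor force = 1 − 0.5626 = 0.4374.
Not in labor force = 0.4374 × 217.47 ≈ 95.12 million.

About 95.12 million are not in the labor force.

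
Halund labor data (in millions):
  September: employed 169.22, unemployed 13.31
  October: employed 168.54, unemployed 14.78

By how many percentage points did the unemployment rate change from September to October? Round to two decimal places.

The unemployment rate changed by +0.77 percentage points.

September: labor force = 169.22 + 13.31 = 182.53; u = 13.31/182.53 = 7.29%.
October: labor force = 168.54 + 14.78 = 183.32; u = 14.78/183.32 = 8.06%.
Change = 8.06% − 7.29% = +0.77 pp.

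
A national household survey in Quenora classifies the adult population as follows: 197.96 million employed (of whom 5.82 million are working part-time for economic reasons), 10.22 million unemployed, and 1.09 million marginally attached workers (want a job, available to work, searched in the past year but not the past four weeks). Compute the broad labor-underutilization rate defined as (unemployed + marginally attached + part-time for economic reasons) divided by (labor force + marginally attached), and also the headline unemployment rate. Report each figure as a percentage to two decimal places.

Labor force = 197.96 + 10.22 = 208.18 million.
Numerator = 10.22 + 1.09 + 5.82 = 17.13 million.
Denominator = 208.18 + 1.09 = 209.27 million.
Broad rate = 17.13 / 209.27 = 8.19%.
Headline unemployment rate = 10.22 / 208.18 = 4.91%.

Broad underutilization rate ≈ 8.19%; headline unemployment rate ≈ 4.91%.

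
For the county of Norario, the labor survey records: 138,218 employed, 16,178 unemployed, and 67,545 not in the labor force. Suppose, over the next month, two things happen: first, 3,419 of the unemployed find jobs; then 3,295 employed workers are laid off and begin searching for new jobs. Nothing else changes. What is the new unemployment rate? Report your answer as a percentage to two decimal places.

New unemployment rate ≈ 10.40%.

Initially, labor force = 138,218 + 16,178 = 154,396, so u = 16,178/154,396 = 10.48%.
After the first change, unemployed falls and employed rises by 3,419; labor force unchanged → E = 141,637, U = 12,759, labor force = 154,396.
After the second change, employed falls and unemployed rises by 3,295; labor force unchanged → E = 138,342, U = 16,054, labor force = 154,396.
New unemployment rate = 16,054 / 154,396 = 10.40%.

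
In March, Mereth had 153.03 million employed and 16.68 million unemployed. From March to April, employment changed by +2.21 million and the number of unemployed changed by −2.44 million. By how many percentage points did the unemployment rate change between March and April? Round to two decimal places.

March: labor force = 153.03 + 16.68 = 169.71; u = 16.68/169.71 = 9.83%.
April: labor force = 155.24 + 14.24 = 169.48; u = 14.24/169.48 = 8.40%.
Change = 8.40% − 9.83% = −1.43 pp.

The unemployment rate changed by −1.43 percentage points.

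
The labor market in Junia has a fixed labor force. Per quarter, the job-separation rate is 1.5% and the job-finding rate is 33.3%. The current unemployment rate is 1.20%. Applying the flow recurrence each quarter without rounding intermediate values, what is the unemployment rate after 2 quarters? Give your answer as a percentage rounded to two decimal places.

Unemployment rate after two quarters ≈ 2.99%.

With a fixed labor force, u_{t+1} = u_t + s·(1−u_t) − f·u_t = u_t·(1−s−f) + s.
Here 1−s−f = 0.652 and s = 0.015.
u_1 = 0.012000 × 0.652 + 0.015 = 0.022824.
u_2 = 0.022824 × 0.652 + 0.015 = 0.029881.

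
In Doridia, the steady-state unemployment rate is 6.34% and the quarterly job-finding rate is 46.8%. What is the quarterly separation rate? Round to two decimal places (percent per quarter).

Separation rate ≈ 3.17% per quarter.

From u* = s/(s+f): s = u·f/(1−u).
s = 0.0634 × 46.8 / (1 − 0.0634) = 2.9671 / 0.9366 ≈ 3.17% per quarter.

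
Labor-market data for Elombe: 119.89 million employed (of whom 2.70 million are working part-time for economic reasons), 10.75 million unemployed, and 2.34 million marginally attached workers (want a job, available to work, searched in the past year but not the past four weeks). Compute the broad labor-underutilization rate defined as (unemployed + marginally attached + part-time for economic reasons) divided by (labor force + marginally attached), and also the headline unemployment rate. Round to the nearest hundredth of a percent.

Labor force = 119.89 + 10.75 = 130.64 million.
Numerator = 10.75 + 2.34 + 2.70 = 15.79 million.
Denominator = 130.64 + 2.34 = 132.98 million.
Broad rate = 15.79 / 132.98 = 11.87%.
Headline unemployment rate = 10.75 / 130.64 = 8.23%.

Broad underutilization rate ≈ 11.87%; headline unemployment rate ≈ 8.23%.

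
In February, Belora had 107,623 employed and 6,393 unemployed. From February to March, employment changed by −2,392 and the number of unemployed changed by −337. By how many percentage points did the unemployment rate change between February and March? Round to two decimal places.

The unemployment rate changed by −0.17 percentage points.

February: labor force = 107,623 + 6,393 = 114,016; u = 6,393/114,016 = 5.61%.
March: labor force = 105,231 + 6,056 = 111,287; u = 6,056/111,287 = 5.44%.
Change = 5.44% − 5.61% = −0.17 pp.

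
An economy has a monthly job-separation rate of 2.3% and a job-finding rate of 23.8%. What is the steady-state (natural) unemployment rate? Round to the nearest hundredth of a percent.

At steady state the flows balance: s·E = f·U, so U/(E+U) = s/(s+f).
u* = 2.3 / (2.3 + 23.8) = 2.3 / 26.10 = 8.81%.

Steady-state unemployment rate ≈ 8.81%.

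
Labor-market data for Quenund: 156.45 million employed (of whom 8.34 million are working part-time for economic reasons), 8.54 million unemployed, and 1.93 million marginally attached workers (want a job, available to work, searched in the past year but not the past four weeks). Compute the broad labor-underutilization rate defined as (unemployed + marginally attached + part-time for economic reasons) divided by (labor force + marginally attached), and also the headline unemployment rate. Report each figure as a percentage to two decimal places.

Labor force = 156.45 + 8.54 = 164.99 million.
Numerator = 8.54 + 1.93 + 8.34 = 18.81 million.
Denominator = 164.99 + 1.93 = 166.92 million.
Broad rate = 18.81 / 166.92 = 11.27%.
Headline unemployment rate = 8.54 / 164.99 = 5.18%.

Broad underutilization rate ≈ 11.27%; headline unemployment rate ≈ 5.18%.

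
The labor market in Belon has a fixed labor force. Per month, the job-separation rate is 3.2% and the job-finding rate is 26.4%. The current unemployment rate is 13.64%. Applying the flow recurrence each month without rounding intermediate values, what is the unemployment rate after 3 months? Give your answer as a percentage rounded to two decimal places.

Unemployment rate after three months ≈ 11.80%.

With a fixed labor force, u_{t+1} = u_t + s·(1−u_t) − f·u_t = u_t·(1−s−f) + s.
Here 1−s−f = 0.704 and s = 0.032.
u_1 = 0.136400 × 0.704 + 0.032 = 0.128026.
u_2 = 0.128026 × 0.704 + 0.032 = 0.122130.
u_3 = 0.122130 × 0.704 + 0.032 = 0.117980.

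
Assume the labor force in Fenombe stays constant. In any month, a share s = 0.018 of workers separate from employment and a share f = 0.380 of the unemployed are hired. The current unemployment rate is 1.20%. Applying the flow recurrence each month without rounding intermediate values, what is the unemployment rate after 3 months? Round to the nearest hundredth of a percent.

Unemployment rate after three months ≈ 3.80%.

With a fixed labor force, u_{t+1} = u_t + s·(1−u_t) − f·u_t = u_t·(1−s−f) + s.
Here 1−s−f = 0.602 and s = 0.018.
u_1 = 0.012000 × 0.602 + 0.018 = 0.025224.
u_2 = 0.025224 × 0.602 + 0.018 = 0.033185.
u_3 = 0.033185 × 0.602 + 0.018 = 0.037977.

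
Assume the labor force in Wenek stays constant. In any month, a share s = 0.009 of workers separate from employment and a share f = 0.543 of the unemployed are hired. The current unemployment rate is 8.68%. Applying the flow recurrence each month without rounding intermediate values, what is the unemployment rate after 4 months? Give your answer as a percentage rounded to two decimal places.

Unemployment rate after four months ≈ 1.91%.

With a fixed labor force, u_{t+1} = u_t + s·(1−u_t) − f·u_t = u_t·(1−s−f) + s.
Here 1−s−f = 0.448 and s = 0.009.
u_1 = 0.086800 × 0.448 + 0.009 = 0.047886.
u_2 = 0.047886 × 0.448 + 0.009 = 0.030453.
u_3 = 0.030453 × 0.448 + 0.009 = 0.022643.
u_4 = 0.022643 × 0.448 + 0.009 = 0.019144.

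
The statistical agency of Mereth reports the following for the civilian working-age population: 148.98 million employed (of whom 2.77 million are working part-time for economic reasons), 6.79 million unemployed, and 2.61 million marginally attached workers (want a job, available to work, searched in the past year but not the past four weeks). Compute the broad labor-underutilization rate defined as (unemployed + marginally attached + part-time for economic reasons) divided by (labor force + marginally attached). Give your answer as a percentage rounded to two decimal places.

Broad underutilization rate ≈ 7.68%.

Labor force = 148.98 + 6.79 = 155.77 million.
Numerator = 6.79 + 2.61 + 2.77 = 12.17 million.
Denominator = 155.77 + 2.61 = 158.38 million.
Broad rate = 12.17 / 158.38 = 7.68%.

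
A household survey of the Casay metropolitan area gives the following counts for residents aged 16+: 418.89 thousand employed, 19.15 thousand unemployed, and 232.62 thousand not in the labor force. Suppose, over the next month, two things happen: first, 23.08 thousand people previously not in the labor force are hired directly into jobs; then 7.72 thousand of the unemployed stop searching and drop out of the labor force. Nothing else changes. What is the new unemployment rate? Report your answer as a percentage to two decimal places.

Initially, labor force = 418.89 + 19.15 = 438.04 thousand, so u = 19.15/438.04 = 4.37%.
After the first change, employed and labor force both rise by 23.08; unemployed unchanged → E = 441.97, U = 19.15, labor force = 461.12 thousand.
After the second change, unemployed and labor force both fall by 7.72 → E = 441.97, U = 11.43, labor force = 453.40 thousand.
New unemployment rate = 11.43 / 453.40 = 2.52%.

New unemployment rate ≈ 2.52%.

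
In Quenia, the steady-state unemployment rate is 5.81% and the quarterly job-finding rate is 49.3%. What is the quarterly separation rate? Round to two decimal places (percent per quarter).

From u* = s/(s+f): s = u·f/(1−u).
s = 0.0581 × 49.3 / (1 − 0.0581) = 2.8643 / 0.9419 ≈ 3.04% per quarter.

Separation rate ≈ 3.04% per quarter.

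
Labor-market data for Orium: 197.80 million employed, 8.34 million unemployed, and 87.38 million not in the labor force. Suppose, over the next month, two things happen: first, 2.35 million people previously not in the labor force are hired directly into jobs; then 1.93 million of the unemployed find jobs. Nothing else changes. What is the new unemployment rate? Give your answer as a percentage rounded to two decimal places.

Initially, labor force = 197.80 + 8.34 = 206.14 million, so u = 8.34/206.14 = 4.05%.
After the first change, employed and labor force both rise by 2.35; unemployed unchanged → E = 200.15, U = 8.34, labor force = 208.49 million.
After the second change, unemployed falls and employed rises by 1.93; labor force unchanged → E = 202.08, U = 6.41, labor force = 208.49 million.
New unemployment rate = 6.41 / 208.49 = 3.07%.

New unemployment rate ≈ 3.07%.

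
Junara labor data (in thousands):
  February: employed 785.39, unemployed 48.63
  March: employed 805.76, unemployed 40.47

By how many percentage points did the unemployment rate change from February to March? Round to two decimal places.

The unemployment rate changed by −1.05 percentage points.

February: labor force = 785.39 + 48.63 = 834.02; u = 48.63/834.02 = 5.83%.
March: labor force = 805.76 + 40.47 = 846.23; u = 40.47/846.23 = 4.78%.
Change = 4.78% − 5.83% = −1.05 pp.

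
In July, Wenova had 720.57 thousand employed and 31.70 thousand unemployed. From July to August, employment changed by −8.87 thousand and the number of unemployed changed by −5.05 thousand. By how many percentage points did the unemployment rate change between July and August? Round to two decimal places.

July: labor force = 720.57 + 31.70 = 752.27; u = 31.70/752.27 = 4.21%.
August: labor force = 711.70 + 26.65 = 738.35; u = 26.65/738.35 = 3.61%.
Change = 3.61% − 4.21% = −0.60 pp.

The unemployment rate changed by −0.60 percentage points.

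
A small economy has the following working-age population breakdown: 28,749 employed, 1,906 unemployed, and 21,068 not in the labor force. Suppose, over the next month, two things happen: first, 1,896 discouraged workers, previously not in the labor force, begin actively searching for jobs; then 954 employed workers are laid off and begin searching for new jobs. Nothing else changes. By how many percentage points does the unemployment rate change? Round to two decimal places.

The unemployment rate changes by +8.39 percentage points.

Initially, labor force = 28,749 + 1,906 = 30,655, so u = 1,906/30,655 = 6.22%.
After the first change, unemployed and labor force both rise by 1,896 → E = 28,749, U = 3,802, labor force = 32,551.
After the second change, employed falls and unemployed rises by 954; labor force unchanged → E = 27,795, U = 4,756, labor force = 32,551.
New unemployment rate = 4,756 / 32,551 = 14.61%.
Change = 14.61% − 6.22% = +8.39 percentage points.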